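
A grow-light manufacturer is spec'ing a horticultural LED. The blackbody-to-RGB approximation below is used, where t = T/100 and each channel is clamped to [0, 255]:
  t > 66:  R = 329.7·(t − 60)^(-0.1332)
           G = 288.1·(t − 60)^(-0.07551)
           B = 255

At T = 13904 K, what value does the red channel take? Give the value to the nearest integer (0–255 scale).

t = 13904/100 = 139.04; the t > 66 branch applies.
R = 329.7·(139.04 − 60)^(-0.1332) = 329.7·79.04^(-0.1332) = 329.7·0.55874 = 184.215.
Rounded: 184.

184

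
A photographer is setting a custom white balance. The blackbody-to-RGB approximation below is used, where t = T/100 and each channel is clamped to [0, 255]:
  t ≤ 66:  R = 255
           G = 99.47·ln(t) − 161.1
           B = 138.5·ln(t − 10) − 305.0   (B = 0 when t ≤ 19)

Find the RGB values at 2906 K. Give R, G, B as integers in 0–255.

t = 2906/100 = 29.06; the t ≤ 66 branch applies.
R = 255 by definition for t ≤ 66.
G = 99.47·ln 29.06 − 161.1 = 99.47·3.3694 − 161.1 = 174.051.
B = 138.5·ln(29.06 − 10) − 305.0 = 138.5·ln 19.06 − 305.0 = 138.5·2.9476 − 305.0 = 103.241.
Rounded: (255, 174, 103).

R=255, G=174, B=103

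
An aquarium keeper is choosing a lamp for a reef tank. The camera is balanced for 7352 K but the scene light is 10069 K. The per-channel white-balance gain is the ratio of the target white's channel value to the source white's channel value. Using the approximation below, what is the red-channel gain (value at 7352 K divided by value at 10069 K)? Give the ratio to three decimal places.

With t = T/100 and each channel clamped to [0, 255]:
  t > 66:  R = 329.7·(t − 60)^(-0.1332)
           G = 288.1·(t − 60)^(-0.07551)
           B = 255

1.158

At 10069 K (t = 100.69):
  R = 329.7·(100.69 − 60)^(-0.1332) = 329.7·40.69^(-0.1332) = 329.7·0.61040 = 201.250.
At 7352 K (t = 73.52):
  R = 329.7·(73.52 − 60)^(-0.1332) = 329.7·13.52^(-0.1332) = 329.7·0.70689 = 233.063.
Gain = 233.063 / 201.250 = 1.1581 → 1.158.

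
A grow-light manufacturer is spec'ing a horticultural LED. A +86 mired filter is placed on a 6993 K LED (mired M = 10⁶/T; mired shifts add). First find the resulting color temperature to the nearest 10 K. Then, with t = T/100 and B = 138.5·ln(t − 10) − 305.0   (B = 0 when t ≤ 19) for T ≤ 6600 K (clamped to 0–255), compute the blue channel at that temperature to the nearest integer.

M_in = 10⁶/6993 = 143.00; M_out = 143.00 + (+86) = 229.00.
T_out = 10⁶/229.00 = 4366.8 K → 4370 K; t = 43.7.
B = 138.5·ln(43.7 − 10) − 305.0 = 138.5·ln 33.7 − 305.0 = 138.5·3.5175 − 305.0 = 182.173.
Rounded: 182.

182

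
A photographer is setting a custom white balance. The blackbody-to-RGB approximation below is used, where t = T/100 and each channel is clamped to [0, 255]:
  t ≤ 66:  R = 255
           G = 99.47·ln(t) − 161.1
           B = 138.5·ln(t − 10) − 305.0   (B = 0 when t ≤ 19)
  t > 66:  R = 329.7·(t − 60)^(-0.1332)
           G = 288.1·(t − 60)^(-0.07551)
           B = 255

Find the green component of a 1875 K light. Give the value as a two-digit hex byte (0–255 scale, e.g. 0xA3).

t = 1875/100 = 18.75; the t ≤ 66 branch applies.
G = 99.47·ln 18.75 − 161.1 = 99.47·2.9312 − 161.1 = 130.466.
Rounded: 130; in hex, 0x82.

0x82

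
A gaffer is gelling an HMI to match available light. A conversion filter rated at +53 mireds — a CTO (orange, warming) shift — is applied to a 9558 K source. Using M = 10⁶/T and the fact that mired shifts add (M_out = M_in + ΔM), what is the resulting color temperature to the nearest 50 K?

6350 K

M_in = 10⁶/9558 = 104.62 mireds.
M_out = 104.62 + (+53) = 157.62 mireds.
T_out = 10⁶/157.62 = 6344.2 K → 6350 K.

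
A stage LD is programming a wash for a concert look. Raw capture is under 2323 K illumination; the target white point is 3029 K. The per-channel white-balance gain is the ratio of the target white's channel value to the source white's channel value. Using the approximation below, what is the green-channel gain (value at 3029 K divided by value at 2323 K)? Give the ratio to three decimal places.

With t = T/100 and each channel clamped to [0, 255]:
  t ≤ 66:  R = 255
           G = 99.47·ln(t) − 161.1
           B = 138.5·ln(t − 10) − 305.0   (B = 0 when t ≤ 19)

At 2323 K (t = 23.23):
  G = 99.47·ln 23.23 − 161.1 = 99.47·3.1454 − 161.1 = 151.777.
At 3029 K (t = 30.29):
  G = 99.47·ln 30.29 − 161.1 = 99.47·3.4108 − 161.1 = 178.174.
Gain = 178.174 / 151.777 = 1.1739 → 1.174.

1.174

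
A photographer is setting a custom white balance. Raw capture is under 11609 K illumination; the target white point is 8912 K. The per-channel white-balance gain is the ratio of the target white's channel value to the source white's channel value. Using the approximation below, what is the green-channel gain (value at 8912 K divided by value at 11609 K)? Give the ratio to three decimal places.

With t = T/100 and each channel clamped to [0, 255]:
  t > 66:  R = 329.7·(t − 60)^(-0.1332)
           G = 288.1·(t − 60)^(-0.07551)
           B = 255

At 11609 K (t = 116.09):
  G = 288.1·(116.09 − 60)^(-0.07551) = 288.1·56.09^(-0.07551) = 288.1·0.73781 = 212.562.
At 8912 K (t = 89.12):
  G = 288.1·(89.12 − 60)^(-0.07551) = 288.1·29.12^(-0.07551) = 288.1·0.77524 = 223.348.
Gain = 223.348 / 212.562 = 1.0507 → 1.051.

1.051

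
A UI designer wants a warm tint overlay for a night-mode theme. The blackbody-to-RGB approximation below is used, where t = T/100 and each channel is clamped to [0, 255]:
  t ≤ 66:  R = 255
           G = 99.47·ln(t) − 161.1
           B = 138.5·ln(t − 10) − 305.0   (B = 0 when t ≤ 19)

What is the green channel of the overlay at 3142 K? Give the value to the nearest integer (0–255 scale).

182

t = 3142/100 = 31.42; the t ≤ 66 branch applies.
G = 99.47·ln 31.42 − 161.1 = 99.47·3.4474 − 161.1 = 181.817.
Rounded: 182.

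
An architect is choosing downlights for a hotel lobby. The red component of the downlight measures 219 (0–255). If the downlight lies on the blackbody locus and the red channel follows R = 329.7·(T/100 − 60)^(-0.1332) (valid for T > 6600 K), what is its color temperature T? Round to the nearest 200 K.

8200 K

(t − 60)^(-0.1332) = 219/329.7 = 0.66424.
t − 60 = 0.66424^(1/-0.1332) = 0.66424^(-7.508) = 21.572, so t = 81.572.
T = 100·t = 8157 K → 8200 K to the nearest 200 K.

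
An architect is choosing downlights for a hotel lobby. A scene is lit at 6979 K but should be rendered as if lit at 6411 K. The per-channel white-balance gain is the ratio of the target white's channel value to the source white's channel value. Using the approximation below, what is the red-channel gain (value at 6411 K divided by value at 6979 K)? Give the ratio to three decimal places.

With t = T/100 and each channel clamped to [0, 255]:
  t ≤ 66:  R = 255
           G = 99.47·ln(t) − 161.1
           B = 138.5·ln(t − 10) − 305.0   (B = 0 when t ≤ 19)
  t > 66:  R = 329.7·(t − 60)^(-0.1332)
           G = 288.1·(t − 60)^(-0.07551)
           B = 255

1.048

At 6979 K (t = 69.79):
  R = 329.7·(69.79 − 60)^(-0.1332) = 329.7·9.79^(-0.1332) = 329.7·0.73795 = 243.303.
At 6411 K (t = 64.11):
  R = 255 by definition for t ≤ 66.
Gain = 255.000 / 243.303 = 1.0481 → 1.048.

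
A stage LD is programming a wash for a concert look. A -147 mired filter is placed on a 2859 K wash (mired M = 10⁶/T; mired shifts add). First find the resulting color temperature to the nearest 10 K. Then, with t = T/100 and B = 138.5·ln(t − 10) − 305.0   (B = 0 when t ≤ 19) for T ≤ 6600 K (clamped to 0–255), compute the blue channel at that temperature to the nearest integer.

203

M_in = 10⁶/2859 = 349.77; M_out = 349.77 + (-147) = 202.77.
T_out = 10⁶/202.77 = 4931.6 K → 4930 K; t = 49.3.
B = 138.5·ln(49.3 − 10) − 305.0 = 138.5·ln 39.3 − 305.0 = 138.5·3.6712 − 305.0 = 203.465.
Rounded: 203.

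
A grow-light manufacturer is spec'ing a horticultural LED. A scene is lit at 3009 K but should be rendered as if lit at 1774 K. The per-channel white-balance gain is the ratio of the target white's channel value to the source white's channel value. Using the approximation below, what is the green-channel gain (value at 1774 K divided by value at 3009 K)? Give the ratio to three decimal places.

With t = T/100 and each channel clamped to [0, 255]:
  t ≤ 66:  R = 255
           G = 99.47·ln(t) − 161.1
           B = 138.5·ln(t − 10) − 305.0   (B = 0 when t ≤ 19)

At 3009 K (t = 30.09):
  G = 99.47·ln 30.09 − 161.1 = 99.47·3.4042 − 161.1 = 177.515.
At 1774 K (t = 17.74):
  G = 99.47·ln 17.74 − 161.1 = 99.47·2.8758 − 161.1 = 124.958.
Gain = 124.958 / 177.515 = 0.7039 → 0.704.

0.704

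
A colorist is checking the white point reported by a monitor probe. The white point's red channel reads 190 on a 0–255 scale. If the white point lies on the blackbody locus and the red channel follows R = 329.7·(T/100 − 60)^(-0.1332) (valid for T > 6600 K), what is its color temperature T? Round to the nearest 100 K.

(t − 60)^(-0.1332) = 190/329.7 = 0.57628.
t − 60 = 0.57628^(1/-0.1332) = 0.57628^(-7.508) = 62.667, so t = 122.667.
T = 100·t = 12267 K → 12300 K to the nearest 100 K.

12300 K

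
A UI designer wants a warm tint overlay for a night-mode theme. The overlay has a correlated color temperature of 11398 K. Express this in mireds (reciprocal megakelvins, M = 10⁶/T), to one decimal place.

87.7 mireds

M = 10⁶ / 11398 = 87.735 → 87.7 mireds.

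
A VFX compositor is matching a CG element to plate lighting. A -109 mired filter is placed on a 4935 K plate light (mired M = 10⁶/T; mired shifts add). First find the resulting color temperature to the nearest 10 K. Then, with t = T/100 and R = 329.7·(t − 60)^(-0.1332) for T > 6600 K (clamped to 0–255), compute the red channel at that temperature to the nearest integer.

M_in = 10⁶/4935 = 202.63; M_out = 202.63 + (-109) = 93.63.
T_out = 10⁶/93.63 = 10679.9 K → 10680 K; t = 106.8.
R = 329.7·(106.8 − 60)^(-0.1332) = 329.7·46.8^(-0.1332) = 329.7·0.59913 = 197.534.
Rounded: 198.

198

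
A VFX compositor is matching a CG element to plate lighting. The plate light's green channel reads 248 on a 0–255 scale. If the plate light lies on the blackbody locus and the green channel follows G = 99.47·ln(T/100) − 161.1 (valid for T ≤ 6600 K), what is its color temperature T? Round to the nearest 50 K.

6100 K

ln t = (248 + 161.1) / 99.47 = 4.1128.
t = e^4.1128 = 61.117.
T = 100·t = 6112 K → 6100 K to the nearest 50 K.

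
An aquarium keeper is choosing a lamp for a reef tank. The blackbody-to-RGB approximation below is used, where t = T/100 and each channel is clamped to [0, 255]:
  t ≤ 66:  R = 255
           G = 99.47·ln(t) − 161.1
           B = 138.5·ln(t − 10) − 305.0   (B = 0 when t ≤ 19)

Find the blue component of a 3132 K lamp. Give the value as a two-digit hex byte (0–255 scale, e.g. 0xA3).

t = 3132/100 = 31.32; the t ≤ 66 branch applies.
B = 138.5·ln(31.32 − 10) − 305.0 = 138.5·ln 21.32 − 305.0 = 138.5·3.0596 − 305.0 = 118.761.
Rounded: 119; in hex, 0x77.

0x77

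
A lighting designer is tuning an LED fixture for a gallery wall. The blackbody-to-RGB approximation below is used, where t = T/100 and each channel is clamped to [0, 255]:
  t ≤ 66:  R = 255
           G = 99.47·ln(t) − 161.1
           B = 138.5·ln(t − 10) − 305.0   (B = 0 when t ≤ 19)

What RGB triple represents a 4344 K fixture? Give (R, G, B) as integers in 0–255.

t = 4344/100 = 43.44; the t ≤ 66 branch applies.
R = 255 by definition for t ≤ 66.
G = 99.47·ln 43.44 − 161.1 = 99.47·3.7714 − 161.1 = 214.039.
B = 138.5·ln(43.44 − 10) − 305.0 = 138.5·ln 33.44 − 305.0 = 138.5·3.5098 − 305.0 = 181.101.
Rounded: (255, 214, 181).

(255, 214, 181)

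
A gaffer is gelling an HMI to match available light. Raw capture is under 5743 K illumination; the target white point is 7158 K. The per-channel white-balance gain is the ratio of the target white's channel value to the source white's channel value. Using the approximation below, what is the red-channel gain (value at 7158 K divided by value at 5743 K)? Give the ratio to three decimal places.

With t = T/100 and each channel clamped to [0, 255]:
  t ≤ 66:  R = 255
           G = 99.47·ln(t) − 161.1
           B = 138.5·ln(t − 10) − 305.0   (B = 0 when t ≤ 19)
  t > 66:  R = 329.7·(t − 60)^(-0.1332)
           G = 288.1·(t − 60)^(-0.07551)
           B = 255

At 5743 K (t = 57.43):
  R = 255 by definition for t ≤ 66.
At 7158 K (t = 71.58):
  R = 329.7·(71.58 − 60)^(-0.1332) = 329.7·11.58^(-0.1332) = 329.7·0.72163 = 237.921.
Gain = 237.921 / 255.000 = 0.9330 → 0.933.

0.933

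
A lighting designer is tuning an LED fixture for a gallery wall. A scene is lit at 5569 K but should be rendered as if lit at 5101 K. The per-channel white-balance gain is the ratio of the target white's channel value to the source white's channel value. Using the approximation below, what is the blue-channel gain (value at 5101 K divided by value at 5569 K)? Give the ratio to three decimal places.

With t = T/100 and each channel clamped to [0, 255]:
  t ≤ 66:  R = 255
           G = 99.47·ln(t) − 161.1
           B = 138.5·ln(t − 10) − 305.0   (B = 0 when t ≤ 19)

At 5569 K (t = 55.69):
  B = 138.5·ln(55.69 − 10) − 305.0 = 138.5·ln 45.69 − 305.0 = 138.5·3.8219 − 305.0 = 224.330.
At 5101 K (t = 51.01):
  B = 138.5·ln(51.01 − 10) − 305.0 = 138.5·ln 41.01 − 305.0 = 138.5·3.7138 − 305.0 = 209.364.
Gain = 209.364 / 224.330 = 0.9333 → 0.933.

0.933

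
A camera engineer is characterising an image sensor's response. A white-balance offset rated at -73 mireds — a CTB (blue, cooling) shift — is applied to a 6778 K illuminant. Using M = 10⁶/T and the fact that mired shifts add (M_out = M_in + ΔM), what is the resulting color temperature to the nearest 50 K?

13400 K

M_in = 10⁶/6778 = 147.54 mireds.
M_out = 147.54 + (-73) = 74.54 mireds.
T_out = 10⁶/74.54 = 13416.3 K → 13400 K.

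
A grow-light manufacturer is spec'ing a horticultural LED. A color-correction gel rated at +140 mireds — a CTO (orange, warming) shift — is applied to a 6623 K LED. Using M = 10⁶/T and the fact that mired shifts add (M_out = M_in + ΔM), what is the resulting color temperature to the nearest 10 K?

3440 K

M_in = 10⁶/6623 = 150.99 mireds.
M_out = 150.99 + (+140) = 290.99 mireds.
T_out = 10⁶/290.99 = 3436.6 K → 3440 K.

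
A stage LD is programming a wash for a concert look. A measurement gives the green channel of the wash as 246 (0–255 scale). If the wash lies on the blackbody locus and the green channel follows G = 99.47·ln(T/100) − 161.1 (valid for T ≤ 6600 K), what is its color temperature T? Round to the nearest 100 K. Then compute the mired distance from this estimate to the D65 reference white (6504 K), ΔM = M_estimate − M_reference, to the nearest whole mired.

+13 mireds

ln t = (246 + 161.1) / 99.47 = 4.0927.
t = e^4.0927 = 59.901.
T = 100·t = 5990 K → 6000 K to the nearest 100 K.
M_estimate = 10⁶/6000 = 166.67; M_reference = 10⁶/6504 = 153.75.
ΔM = 166.67 − 153.75 = 12.92 → +13 mireds.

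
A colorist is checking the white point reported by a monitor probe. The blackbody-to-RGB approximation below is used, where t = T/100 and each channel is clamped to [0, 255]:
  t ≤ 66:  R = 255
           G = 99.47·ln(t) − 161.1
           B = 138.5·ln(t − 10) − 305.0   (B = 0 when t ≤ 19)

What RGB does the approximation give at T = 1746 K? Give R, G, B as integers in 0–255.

t = 1746/100 = 17.46; the t ≤ 66 branch applies.
R = 255 by definition for t ≤ 66.
G = 99.47·ln 17.46 − 161.1 = 99.47·2.8599 − 161.1 = 123.376.
t = 17.46 ≤ 19, so B = 0.
Rounded: (255, 123, 0).

R=255, G=123, B=0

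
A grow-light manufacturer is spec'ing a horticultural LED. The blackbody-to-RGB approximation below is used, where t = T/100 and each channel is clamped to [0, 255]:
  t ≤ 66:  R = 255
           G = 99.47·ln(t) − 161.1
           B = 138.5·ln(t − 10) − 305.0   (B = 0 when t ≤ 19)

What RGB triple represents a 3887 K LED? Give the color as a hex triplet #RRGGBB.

#FFCBA1

t = 3887/100 = 38.87; the t ≤ 66 branch applies.
R = 255 by definition for t ≤ 66.
G = 99.47·ln 38.87 − 161.1 = 99.47·3.6602 − 161.1 = 202.982.
B = 138.5·ln(38.87 − 10) − 305.0 = 138.5·ln 28.87 − 305.0 = 138.5·3.3628 − 305.0 = 160.748.
Rounded: (255, 203, 161).
In hex: #FFCBA1.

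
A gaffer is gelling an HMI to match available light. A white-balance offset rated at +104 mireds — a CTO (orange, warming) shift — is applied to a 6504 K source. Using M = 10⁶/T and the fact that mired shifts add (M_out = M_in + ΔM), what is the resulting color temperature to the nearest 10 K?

M_in = 10⁶/6504 = 153.75 mireds.
M_out = 153.75 + (+104) = 257.75 mireds.
T_out = 10⁶/257.75 = 3879.7 K → 3880 K.

3880 K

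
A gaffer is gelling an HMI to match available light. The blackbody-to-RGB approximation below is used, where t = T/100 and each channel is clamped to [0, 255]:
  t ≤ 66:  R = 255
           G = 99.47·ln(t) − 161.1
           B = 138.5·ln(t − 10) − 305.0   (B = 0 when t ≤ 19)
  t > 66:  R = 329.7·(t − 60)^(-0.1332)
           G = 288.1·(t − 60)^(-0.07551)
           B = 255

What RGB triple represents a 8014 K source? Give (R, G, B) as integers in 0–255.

(221, 230, 255)

t = 8014/100 = 80.14; the t > 66 branch applies.
R = 329.7·(80.14 − 60)^(-0.1332) = 329.7·20.14^(-0.1332) = 329.7·0.67035 = 221.013.
G = 288.1·(80.14 − 60)^(-0.07551) = 288.1·20.14^(-0.07551) = 288.1·0.79713 = 229.654.
B = 255 by definition for t > 66.
Rounded: (221, 230, 255).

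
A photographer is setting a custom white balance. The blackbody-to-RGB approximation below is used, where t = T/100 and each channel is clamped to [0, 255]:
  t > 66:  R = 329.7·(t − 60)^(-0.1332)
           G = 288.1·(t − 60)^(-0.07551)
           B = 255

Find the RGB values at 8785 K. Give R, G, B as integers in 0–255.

R=212, G=224, B=255

t = 8785/100 = 87.85; the t > 66 branch applies.
R = 329.7·(87.85 − 60)^(-0.1332) = 329.7·27.85^(-0.1332) = 329.7·0.64202 = 211.674.
G = 288.1·(87.85 − 60)^(-0.07551) = 288.1·27.85^(-0.07551) = 288.1·0.77786 = 224.101.
B = 255 by definition for t > 66.
Rounded: (212, 224, 255).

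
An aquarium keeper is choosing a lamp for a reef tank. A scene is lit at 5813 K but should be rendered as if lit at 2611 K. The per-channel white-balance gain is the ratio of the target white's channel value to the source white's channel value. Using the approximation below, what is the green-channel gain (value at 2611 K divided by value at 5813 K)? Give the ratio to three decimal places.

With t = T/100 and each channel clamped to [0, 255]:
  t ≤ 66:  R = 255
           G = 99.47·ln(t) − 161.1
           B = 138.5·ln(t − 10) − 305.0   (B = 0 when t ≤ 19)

At 5813 K (t = 58.13):
  G = 99.47·ln 58.13 − 161.1 = 99.47·4.0627 − 161.1 = 243.015.
At 2611 K (t = 26.11):
  G = 99.47·ln 26.11 − 161.1 = 99.47·3.2623 − 161.1 = 163.403.
Gain = 163.403 / 243.015 = 0.6724 → 0.672.

0.672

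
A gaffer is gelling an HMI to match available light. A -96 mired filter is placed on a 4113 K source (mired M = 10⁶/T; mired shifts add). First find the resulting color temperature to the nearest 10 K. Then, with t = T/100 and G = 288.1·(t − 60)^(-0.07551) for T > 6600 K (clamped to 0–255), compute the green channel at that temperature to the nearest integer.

M_in = 10⁶/4113 = 243.13; M_out = 243.13 + (-96) = 147.13.
T_out = 10⁶/147.13 = 6796.6 K → 6800 K; t = 68.
G = 288.1·(68 − 60)^(-0.07551) = 288.1·8^(-0.07551) = 288.1·0.85469 = 246.236.
Rounded: 246.

246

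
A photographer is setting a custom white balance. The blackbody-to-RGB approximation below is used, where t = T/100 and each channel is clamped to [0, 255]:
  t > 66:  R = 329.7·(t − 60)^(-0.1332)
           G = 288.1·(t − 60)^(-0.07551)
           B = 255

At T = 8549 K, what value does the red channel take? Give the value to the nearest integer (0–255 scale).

214

t = 8549/100 = 85.49; the t > 66 branch applies.
R = 329.7·(85.49 − 60)^(-0.1332) = 329.7·25.49^(-0.1332) = 329.7·0.64964 = 214.186.
Rounded: 214.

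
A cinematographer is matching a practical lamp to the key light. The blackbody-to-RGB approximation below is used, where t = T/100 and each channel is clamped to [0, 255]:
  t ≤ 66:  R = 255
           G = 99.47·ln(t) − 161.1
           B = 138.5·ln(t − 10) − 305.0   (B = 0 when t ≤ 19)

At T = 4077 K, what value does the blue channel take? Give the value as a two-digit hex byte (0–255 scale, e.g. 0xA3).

t = 4077/100 = 40.77; the t ≤ 66 branch applies.
B = 138.5·ln(40.77 − 10) − 305.0 = 138.5·ln 30.77 − 305.0 = 138.5·3.4265 − 305.0 = 169.576.
Rounded: 170; in hex, 0xAA.

0xAA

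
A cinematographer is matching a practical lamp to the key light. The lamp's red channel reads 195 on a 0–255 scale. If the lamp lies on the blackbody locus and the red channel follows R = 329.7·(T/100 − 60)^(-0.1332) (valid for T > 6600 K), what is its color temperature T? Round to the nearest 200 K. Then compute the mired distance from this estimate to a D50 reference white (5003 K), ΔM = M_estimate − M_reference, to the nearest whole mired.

-111 mireds

(t − 60)^(-0.1332) = 195/329.7 = 0.59145.
t − 60 = 0.59145^(1/-0.1332) = 0.59145^(-7.508) = 51.564, so t = 111.564.
T = 100·t = 11156 K → 11200 K to the nearest 200 K.
M_estimate = 10⁶/11200 = 89.29; M_reference = 10⁶/5003 = 199.88.
ΔM = 89.29 − 199.88 = -110.59 → -111 mireds.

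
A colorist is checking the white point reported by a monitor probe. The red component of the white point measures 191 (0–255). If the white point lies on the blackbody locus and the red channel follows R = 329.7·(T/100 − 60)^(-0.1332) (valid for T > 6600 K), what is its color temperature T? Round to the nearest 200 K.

(t − 60)^(-0.1332) = 191/329.7 = 0.57931.
t − 60 = 0.57931^(1/-0.1332) = 0.57931^(-7.508) = 60.245, so t = 120.245.
T = 100·t = 12025 K → 12000 K to the nearest 200 K.

12000 K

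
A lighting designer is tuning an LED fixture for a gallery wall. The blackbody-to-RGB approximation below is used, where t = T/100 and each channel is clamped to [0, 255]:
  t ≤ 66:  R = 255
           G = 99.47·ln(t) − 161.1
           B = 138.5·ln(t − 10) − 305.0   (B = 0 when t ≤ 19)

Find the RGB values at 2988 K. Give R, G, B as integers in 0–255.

t = 2988/100 = 29.88; the t ≤ 66 branch applies.
R = 255 by definition for t ≤ 66.
G = 99.47·ln 29.88 − 161.1 = 99.47·3.3972 − 161.1 = 176.818.
B = 138.5·ln(29.88 − 10) − 305.0 = 138.5·ln 19.88 − 305.0 = 138.5·2.9897 − 305.0 = 109.075.
Rounded: (255, 177, 109).

R=255, G=177, B=109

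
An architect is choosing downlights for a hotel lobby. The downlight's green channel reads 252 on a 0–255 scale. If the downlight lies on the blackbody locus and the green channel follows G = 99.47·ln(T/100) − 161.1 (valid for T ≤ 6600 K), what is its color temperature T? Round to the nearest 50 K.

ln t = (252 + 161.1) / 99.47 = 4.1530.
t = e^4.1530 = 63.625.
T = 100·t = 6363 K → 6350 K to the nearest 50 K.

6350 K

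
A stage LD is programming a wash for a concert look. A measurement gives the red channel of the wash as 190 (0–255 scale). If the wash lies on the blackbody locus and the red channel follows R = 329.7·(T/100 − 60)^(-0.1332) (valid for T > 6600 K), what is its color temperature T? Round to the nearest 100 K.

(t − 60)^(-0.1332) = 190/329.7 = 0.57628.
t − 60 = 0.57628^(1/-0.1332) = 0.57628^(-7.508) = 62.667, so t = 122.667.
T = 100·t = 12267 K → 12300 K to the nearest 100 K.

12300 K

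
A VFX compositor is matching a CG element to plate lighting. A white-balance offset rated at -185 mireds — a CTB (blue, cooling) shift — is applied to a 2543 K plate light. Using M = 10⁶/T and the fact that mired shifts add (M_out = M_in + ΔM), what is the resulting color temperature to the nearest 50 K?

M_in = 10⁶/2543 = 393.24 mireds.
M_out = 393.24 + (-185) = 208.24 mireds.
T_out = 10⁶/208.24 = 4802.2 K → 4800 K.

4800 K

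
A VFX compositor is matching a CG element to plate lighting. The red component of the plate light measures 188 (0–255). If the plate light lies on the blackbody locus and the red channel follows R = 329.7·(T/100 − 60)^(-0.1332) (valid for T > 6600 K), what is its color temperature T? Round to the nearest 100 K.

(t − 60)^(-0.1332) = 188/329.7 = 0.57022.
t − 60 = 0.57022^(1/-0.1332) = 0.57022^(-7.508) = 67.848, so t = 127.848.
T = 100·t = 12785 K → 12800 K to the nearest 100 K.

12800 K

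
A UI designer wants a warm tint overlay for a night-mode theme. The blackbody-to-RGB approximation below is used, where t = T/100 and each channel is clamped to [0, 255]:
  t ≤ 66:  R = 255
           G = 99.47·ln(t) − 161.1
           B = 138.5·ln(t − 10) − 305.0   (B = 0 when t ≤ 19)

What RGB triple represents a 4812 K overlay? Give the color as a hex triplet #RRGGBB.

#FFE0C7

t = 4812/100 = 48.12; the t ≤ 66 branch applies.
R = 255 by definition for t ≤ 66.
G = 99.47·ln 48.12 − 161.1 = 99.47·3.8737 − 161.1 = 224.217.
B = 138.5·ln(48.12 − 10) − 305.0 = 138.5·ln 38.12 − 305.0 = 138.5·3.6407 − 305.0 = 199.242.
Rounded: (255, 224, 199).
In hex: #FFE0C7.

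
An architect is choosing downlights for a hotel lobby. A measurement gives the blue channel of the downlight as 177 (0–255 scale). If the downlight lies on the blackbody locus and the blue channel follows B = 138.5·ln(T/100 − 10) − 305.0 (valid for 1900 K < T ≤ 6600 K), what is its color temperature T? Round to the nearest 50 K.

4250 K

ln(t − 10) = (177 + 305.0) / 138.5 = 3.4801.
t − 10 = e^3.4801 = 32.464, so t = 42.464.
T = 100·t = 4246 K → 4250 K to the nearest 50 K.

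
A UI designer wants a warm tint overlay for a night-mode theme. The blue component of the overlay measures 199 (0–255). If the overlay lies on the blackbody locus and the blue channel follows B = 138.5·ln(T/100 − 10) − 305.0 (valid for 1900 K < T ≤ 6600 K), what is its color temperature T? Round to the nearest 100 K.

ln(t − 10) = (199 + 305.0) / 138.5 = 3.6390.
t − 10 = e^3.6390 = 38.053, so t = 48.053.
T = 100·t = 4805 K → 4800 K to the nearest 100 K.

4800 K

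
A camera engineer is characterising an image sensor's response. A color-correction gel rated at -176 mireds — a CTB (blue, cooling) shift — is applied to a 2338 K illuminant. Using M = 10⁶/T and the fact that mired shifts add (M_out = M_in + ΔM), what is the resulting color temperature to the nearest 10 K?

3970 K

M_in = 10⁶/2338 = 427.72 mireds.
M_out = 427.72 + (-176) = 251.72 mireds.
T_out = 10⁶/251.72 = 3972.7 K → 3970 K.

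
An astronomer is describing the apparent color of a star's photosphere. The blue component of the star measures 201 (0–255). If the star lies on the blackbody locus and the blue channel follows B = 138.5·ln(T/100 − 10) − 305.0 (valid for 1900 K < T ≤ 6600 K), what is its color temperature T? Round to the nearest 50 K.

4850 K

ln(t − 10) = (201 + 305.0) / 138.5 = 3.6534.
t − 10 = e^3.6534 = 38.607, so t = 48.607.
T = 100·t = 4861 K → 4850 K to the nearest 50 K.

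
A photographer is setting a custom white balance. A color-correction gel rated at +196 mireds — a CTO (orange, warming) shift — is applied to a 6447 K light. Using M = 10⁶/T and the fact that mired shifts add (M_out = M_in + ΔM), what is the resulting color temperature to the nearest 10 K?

2850 K

M_in = 10⁶/6447 = 155.11 mireds.
M_out = 155.11 + (+196) = 351.11 mireds.
T_out = 10⁶/351.11 = 2848.1 K → 2850 K.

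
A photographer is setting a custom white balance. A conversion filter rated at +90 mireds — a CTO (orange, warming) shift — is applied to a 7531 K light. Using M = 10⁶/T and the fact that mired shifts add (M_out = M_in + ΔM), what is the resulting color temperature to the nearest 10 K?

4490 K

M_in = 10⁶/7531 = 132.78 mireds.
M_out = 132.78 + (+90) = 222.78 mireds.
T_out = 10⁶/222.78 = 4488.6 K → 4490 K.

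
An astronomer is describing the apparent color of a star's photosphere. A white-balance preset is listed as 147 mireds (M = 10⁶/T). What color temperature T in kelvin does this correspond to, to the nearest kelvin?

6803 K

T = 10⁶ / 147 = 6802.72 K → 6803 K.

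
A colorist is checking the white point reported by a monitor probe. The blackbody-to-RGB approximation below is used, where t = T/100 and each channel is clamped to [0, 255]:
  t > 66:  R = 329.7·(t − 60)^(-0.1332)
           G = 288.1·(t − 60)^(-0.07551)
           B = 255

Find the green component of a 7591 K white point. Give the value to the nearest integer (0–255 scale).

234

t = 7591/100 = 75.91; the t > 66 branch applies.
G = 288.1·(75.91 − 60)^(-0.07551) = 288.1·15.91^(-0.07551) = 288.1·0.81145 = 233.779.
Rounded: 234.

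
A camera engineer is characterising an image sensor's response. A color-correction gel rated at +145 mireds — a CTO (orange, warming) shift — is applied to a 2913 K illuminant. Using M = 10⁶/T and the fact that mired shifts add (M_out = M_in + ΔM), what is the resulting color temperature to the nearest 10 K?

2050 K

M_in = 10⁶/2913 = 343.29 mireds.
M_out = 343.29 + (+145) = 488.29 mireds.
T_out = 10⁶/488.29 = 2048.0 K → 2050 K.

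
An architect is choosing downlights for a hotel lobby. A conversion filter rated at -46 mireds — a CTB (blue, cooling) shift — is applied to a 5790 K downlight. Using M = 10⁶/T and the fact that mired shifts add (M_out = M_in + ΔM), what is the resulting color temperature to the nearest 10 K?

M_in = 10⁶/5790 = 172.71 mireds.
M_out = 172.71 + (-46) = 126.71 mireds.
T_out = 10⁶/126.71 = 7891.9 K → 7890 K.

7890 K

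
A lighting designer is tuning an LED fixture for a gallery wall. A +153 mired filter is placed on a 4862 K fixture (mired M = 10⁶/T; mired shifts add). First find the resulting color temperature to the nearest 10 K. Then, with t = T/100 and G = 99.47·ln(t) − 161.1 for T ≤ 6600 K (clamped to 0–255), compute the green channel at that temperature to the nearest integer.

170

M_in = 10⁶/4862 = 205.68; M_out = 205.68 + (+153) = 358.68.
T_out = 10⁶/358.68 = 2788.0 K → 2790 K; t = 27.9.
G = 99.47·ln 27.9 − 161.1 = 99.47·3.3286 − 161.1 = 169.998.
Rounded: 170.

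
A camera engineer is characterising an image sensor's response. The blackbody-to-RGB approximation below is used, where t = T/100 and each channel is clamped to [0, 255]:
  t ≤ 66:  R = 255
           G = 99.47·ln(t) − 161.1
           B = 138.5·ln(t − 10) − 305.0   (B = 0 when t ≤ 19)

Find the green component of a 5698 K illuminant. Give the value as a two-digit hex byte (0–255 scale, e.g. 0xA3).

0xF1

t = 5698/100 = 56.98; the t ≤ 66 branch applies.
G = 99.47·ln 56.98 − 161.1 = 99.47·4.0427 − 161.1 = 241.027.
Rounded: 241; in hex, 0xF1.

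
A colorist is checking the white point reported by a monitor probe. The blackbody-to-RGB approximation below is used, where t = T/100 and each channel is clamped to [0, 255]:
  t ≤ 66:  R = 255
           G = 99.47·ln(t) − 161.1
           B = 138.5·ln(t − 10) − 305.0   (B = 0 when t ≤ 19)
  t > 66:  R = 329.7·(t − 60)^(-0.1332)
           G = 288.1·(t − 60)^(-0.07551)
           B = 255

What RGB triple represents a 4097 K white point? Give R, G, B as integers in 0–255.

R=255, G=208, B=170

t = 4097/100 = 40.97; the t ≤ 66 branch applies.
R = 255 by definition for t ≤ 66.
G = 99.47·ln 40.97 − 161.1 = 99.47·3.7128 − 161.1 = 208.216.
B = 138.5·ln(40.97 − 10) − 305.0 = 138.5·ln 30.97 − 305.0 = 138.5·3.4330 − 305.0 = 170.473.
Rounded: (255, 208, 170).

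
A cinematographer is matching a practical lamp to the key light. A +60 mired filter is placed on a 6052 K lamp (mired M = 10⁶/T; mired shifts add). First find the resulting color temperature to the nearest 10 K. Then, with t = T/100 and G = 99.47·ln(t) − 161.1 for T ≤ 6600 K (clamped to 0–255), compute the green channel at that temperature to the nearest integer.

216

M_in = 10⁶/6052 = 165.23; M_out = 165.23 + (+60) = 225.23.
T_out = 10⁶/225.23 = 4439.8 K → 4440 K; t = 44.4.
G = 99.47·ln 44.4 − 161.1 = 99.47·3.7932 − 161.1 = 216.214.
Rounded: 216.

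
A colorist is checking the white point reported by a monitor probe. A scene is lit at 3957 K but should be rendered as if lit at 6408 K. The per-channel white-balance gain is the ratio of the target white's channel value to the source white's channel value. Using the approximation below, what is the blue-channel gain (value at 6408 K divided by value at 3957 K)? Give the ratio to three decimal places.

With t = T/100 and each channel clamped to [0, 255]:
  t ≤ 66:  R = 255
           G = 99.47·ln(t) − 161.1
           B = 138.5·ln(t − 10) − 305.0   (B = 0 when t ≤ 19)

At 3957 K (t = 39.57):
  B = 138.5·ln(39.57 − 10) − 305.0 = 138.5·ln 29.57 − 305.0 = 138.5·3.3868 − 305.0 = 164.066.
At 6408 K (t = 64.08):
  B = 138.5·ln(64.08 − 10) − 305.0 = 138.5·ln 54.08 − 305.0 = 138.5·3.9905 − 305.0 = 247.679.
Gain = 247.679 / 164.066 = 1.5096 → 1.510.

1.510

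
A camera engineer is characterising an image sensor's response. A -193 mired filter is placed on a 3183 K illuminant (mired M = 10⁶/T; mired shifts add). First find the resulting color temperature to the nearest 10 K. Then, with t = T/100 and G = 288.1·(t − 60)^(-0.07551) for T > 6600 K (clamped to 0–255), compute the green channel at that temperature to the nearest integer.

228

M_in = 10⁶/3183 = 314.17; M_out = 314.17 + (-193) = 121.17.
T_out = 10⁶/121.17 = 8252.9 K → 8250 K; t = 82.5.
G = 288.1·(82.5 − 60)^(-0.07551) = 288.1·22.5^(-0.07551) = 288.1·0.79049 = 227.740.
Rounded: 228.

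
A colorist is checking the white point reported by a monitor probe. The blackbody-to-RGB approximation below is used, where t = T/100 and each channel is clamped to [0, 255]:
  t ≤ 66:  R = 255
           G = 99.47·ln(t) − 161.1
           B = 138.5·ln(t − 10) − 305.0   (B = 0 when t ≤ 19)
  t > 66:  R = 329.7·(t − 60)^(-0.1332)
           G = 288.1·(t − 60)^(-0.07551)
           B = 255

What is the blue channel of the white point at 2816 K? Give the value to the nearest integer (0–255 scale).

t = 2816/100 = 28.16; the t ≤ 66 branch applies.
B = 138.5·ln(28.16 − 10) − 305.0 = 138.5·ln 18.16 − 305.0 = 138.5·2.8992 − 305.0 = 96.542.
Rounded: 97.

97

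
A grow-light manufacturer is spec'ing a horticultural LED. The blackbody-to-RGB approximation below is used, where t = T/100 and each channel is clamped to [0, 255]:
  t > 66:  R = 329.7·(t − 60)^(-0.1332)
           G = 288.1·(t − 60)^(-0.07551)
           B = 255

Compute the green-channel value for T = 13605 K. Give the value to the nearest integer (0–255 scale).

t = 13605/100 = 136.05; the t > 66 branch applies.
G = 288.1·(136.05 − 60)^(-0.07551) = 288.1·76.05^(-0.07551) = 288.1·0.72104 = 207.731.
Rounded: 208.

208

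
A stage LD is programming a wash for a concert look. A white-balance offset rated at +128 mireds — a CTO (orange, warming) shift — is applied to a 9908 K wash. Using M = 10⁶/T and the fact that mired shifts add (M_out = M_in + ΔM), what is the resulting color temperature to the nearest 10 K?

M_in = 10⁶/9908 = 100.93 mireds.
M_out = 100.93 + (+128) = 228.93 mireds.
T_out = 10⁶/228.93 = 4368.2 K → 4370 K.

4370 K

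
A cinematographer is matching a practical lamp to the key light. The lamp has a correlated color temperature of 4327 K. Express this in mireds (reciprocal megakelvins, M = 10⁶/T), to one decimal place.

M = 10⁶ / 4327 = 231.107 → 231.1 mireds.

231.1 mireds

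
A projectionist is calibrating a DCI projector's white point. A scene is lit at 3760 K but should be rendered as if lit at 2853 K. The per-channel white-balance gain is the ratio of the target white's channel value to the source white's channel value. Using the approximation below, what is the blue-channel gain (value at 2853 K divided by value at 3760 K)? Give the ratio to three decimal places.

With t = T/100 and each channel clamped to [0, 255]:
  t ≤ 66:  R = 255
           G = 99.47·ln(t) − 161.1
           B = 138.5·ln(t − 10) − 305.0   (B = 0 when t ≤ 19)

At 3760 K (t = 37.6):
  B = 138.5·ln(37.6 − 10) − 305.0 = 138.5·ln 27.6 − 305.0 = 138.5·3.3178 − 305.0 = 154.517.
At 2853 K (t = 28.53):
  B = 138.5·ln(28.53 − 10) − 305.0 = 138.5·ln 18.53 − 305.0 = 138.5·2.9194 − 305.0 = 99.336.
Gain = 99.336 / 154.517 = 0.6429 → 0.643.

0.643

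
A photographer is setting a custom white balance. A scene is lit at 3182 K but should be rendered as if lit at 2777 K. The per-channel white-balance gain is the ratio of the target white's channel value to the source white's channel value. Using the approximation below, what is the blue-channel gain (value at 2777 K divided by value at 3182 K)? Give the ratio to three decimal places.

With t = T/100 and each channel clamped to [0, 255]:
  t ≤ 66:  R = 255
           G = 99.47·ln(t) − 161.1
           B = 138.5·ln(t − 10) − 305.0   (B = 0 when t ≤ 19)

0.767

At 3182 K (t = 31.82):
  B = 138.5·ln(31.82 − 10) − 305.0 = 138.5·ln 21.82 − 305.0 = 138.5·3.0828 − 305.0 = 121.972.
At 2777 K (t = 27.77):
  B = 138.5·ln(27.77 − 10) − 305.0 = 138.5·ln 17.77 − 305.0 = 138.5·2.8775 − 305.0 = 93.535.
Gain = 93.535 / 121.972 = 0.7669 → 0.767.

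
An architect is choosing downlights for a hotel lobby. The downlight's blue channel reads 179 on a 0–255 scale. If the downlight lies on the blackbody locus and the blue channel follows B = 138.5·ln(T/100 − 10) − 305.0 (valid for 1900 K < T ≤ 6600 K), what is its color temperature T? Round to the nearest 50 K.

4300 K

ln(t − 10) = (179 + 305.0) / 138.5 = 3.4946.
t − 10 = e^3.4946 = 32.937, so t = 42.937.
T = 100·t = 4294 K → 4300 K to the nearest 50 K.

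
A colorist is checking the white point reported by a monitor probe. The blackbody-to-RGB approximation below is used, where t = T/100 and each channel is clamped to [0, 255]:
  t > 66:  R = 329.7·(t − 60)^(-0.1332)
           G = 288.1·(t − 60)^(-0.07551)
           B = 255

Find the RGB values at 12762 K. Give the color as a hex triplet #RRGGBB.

t = 12762/100 = 127.62; the t > 66 branch applies.
R = 329.7·(127.62 − 60)^(-0.1332) = 329.7·67.62^(-0.1332) = 329.7·0.57047 = 188.084.
G = 288.1·(127.62 − 60)^(-0.07551) = 288.1·67.62^(-0.07551) = 288.1·0.72746 = 209.582.
B = 255 by definition for t > 66.
Rounded: (188, 210, 255).
In hex: #BCD2FF.

#BCD2FF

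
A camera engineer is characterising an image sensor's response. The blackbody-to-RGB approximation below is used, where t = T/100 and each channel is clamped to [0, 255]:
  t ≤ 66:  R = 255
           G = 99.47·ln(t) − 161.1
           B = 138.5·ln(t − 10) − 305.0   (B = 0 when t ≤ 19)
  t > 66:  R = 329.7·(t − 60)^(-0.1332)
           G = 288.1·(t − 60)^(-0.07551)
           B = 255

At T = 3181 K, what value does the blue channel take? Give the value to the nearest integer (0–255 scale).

t = 3181/100 = 31.81; the t ≤ 66 branch applies.
B = 138.5·ln(31.81 − 10) − 305.0 = 138.5·ln 21.81 − 305.0 = 138.5·3.0824 − 305.0 = 121.908.
Rounded: 122.

122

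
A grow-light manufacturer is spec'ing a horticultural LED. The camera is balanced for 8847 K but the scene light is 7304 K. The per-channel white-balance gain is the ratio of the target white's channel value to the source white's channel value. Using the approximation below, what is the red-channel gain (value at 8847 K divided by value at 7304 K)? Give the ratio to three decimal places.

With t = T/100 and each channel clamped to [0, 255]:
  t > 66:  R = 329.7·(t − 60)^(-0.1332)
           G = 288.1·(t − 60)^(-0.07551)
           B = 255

0.901

At 7304 K (t = 73.04):
  R = 329.7·(73.04 − 60)^(-0.1332) = 329.7·13.04^(-0.1332) = 329.7·0.71031 = 234.188.
At 8847 K (t = 88.47):
  R = 329.7·(88.47 − 60)^(-0.1332) = 329.7·28.47^(-0.1332) = 329.7·0.64014 = 211.054.
Gain = 211.054 / 234.188 = 0.9012 → 0.901.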